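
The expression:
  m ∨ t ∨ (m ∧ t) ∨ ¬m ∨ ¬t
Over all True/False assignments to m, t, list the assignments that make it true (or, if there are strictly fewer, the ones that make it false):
is always true.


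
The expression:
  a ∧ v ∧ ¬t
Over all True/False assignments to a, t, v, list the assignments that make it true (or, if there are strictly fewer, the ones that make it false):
is true only for:
  a=True, t=False, v=True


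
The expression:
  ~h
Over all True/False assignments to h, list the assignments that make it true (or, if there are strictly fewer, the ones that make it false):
is true only for:
  h=False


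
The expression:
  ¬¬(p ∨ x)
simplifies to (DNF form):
p ∨ x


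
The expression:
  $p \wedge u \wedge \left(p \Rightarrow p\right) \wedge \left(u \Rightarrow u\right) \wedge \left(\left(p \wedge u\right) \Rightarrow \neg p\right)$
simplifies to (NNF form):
$\text{False}$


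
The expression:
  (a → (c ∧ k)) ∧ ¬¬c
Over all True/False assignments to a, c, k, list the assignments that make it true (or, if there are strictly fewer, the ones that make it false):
is true only for:
  a=False, c=True, k=False;
  a=False, c=True, k=True;
  a=True, c=True, k=True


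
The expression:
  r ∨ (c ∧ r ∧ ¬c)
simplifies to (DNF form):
r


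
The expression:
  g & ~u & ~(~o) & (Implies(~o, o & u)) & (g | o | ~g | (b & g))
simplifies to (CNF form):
g & o & ~u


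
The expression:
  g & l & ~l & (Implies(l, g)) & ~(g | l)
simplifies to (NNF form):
False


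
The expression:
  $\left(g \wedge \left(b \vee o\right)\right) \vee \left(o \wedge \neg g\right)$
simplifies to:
$o \vee \left(b \wedge g\right)$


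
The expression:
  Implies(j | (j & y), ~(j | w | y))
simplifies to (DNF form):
~j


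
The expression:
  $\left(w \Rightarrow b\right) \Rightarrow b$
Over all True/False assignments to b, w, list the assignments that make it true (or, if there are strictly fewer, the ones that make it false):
is false only for:
  b=False, w=False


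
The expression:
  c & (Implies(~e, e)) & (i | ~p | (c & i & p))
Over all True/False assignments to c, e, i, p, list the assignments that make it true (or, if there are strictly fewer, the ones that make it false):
is true only for:
  c=True, e=True, i=False, p=False;
  c=True, e=True, i=True, p=False;
  c=True, e=True, i=True, p=True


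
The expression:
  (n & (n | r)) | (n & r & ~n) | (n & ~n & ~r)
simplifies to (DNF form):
n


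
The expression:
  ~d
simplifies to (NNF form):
~d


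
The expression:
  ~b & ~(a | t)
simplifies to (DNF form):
~a & ~b & ~t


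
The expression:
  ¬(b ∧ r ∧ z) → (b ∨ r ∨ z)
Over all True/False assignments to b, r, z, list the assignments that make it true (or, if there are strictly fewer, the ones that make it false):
is false only for:
  b=False, r=False, z=False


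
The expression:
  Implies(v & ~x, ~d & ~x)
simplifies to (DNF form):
x | ~d | ~v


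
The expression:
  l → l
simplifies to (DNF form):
True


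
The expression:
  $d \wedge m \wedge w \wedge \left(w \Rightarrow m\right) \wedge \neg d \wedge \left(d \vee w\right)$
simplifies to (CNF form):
$\text{False}$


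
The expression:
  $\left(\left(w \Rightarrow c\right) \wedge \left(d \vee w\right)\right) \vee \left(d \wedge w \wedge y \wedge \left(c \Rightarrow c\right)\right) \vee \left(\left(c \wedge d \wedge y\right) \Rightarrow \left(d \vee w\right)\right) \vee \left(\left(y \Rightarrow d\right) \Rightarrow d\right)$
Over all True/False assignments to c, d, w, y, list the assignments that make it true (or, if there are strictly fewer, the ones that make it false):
is always true.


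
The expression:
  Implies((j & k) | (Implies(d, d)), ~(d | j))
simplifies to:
~d & ~j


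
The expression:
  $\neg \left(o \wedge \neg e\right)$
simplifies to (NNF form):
$e \vee \neg o$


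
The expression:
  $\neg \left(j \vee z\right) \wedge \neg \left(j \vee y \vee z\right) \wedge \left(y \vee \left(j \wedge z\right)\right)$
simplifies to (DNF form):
$\text{False}$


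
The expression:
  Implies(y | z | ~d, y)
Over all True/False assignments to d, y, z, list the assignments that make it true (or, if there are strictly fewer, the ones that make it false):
is false only for:
  d=False, y=False, z=False;
  d=False, y=False, z=True;
  d=True, y=False, z=True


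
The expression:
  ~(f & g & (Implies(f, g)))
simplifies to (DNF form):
~f | ~g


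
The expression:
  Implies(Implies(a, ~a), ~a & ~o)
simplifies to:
a | ~o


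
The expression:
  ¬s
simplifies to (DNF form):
¬s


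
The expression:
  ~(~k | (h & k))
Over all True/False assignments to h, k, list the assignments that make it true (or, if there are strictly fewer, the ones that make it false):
is true only for:
  h=False, k=True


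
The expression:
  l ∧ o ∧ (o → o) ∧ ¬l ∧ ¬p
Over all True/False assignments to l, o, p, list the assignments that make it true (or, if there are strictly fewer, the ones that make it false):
is never true.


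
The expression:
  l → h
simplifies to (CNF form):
h ∨ ¬l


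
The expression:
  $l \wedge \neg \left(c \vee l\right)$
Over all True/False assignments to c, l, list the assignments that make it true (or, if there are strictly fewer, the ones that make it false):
is never true.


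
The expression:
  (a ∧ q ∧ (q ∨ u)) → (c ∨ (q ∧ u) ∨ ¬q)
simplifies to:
c ∨ u ∨ ¬a ∨ ¬q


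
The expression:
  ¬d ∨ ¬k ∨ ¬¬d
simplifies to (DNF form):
True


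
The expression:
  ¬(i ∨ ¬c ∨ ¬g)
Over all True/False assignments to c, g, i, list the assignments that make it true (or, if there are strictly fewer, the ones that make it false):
is true only for:
  c=True, g=True, i=False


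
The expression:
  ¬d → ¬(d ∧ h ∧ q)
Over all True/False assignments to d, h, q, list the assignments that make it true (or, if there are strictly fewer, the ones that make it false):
is always true.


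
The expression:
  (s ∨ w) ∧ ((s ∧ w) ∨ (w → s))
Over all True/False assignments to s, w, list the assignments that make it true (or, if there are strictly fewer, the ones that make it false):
is true only for:
  s=True, w=False;
  s=True, w=True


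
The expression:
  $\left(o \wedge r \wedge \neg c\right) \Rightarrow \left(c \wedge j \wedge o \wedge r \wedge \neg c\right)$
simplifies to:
$c \vee \neg o \vee \neg r$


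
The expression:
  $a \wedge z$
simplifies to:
$a \wedge z$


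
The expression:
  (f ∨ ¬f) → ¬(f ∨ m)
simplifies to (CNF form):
¬f ∧ ¬m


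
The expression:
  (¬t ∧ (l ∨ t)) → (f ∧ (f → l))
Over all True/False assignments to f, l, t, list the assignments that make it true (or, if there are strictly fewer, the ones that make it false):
is false only for:
  f=False, l=True, t=False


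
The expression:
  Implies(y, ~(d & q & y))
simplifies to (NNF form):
~d | ~q | ~y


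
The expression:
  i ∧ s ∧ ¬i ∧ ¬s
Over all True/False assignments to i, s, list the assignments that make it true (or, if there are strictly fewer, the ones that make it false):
is never true.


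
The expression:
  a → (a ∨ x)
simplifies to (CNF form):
True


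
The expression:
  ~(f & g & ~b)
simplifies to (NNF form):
b | ~f | ~g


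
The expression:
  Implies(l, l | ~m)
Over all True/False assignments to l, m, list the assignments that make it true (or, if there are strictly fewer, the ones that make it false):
is always true.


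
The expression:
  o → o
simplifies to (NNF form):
True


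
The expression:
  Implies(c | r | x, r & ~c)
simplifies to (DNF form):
(r & ~c) | (~c & ~x)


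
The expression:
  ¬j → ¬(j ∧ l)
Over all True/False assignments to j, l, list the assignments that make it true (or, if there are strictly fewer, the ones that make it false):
is always true.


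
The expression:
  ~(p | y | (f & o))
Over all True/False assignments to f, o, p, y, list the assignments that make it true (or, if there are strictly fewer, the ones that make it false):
is true only for:
  f=False, o=False, p=False, y=False;
  f=False, o=True, p=False, y=False;
  f=True, o=False, p=False, y=False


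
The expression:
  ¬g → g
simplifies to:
g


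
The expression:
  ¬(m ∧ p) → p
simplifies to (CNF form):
p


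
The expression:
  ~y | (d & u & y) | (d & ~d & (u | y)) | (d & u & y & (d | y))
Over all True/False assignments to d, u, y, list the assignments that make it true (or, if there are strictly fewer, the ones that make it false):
is false only for:
  d=False, u=False, y=True;
  d=False, u=True, y=True;
  d=True, u=False, y=True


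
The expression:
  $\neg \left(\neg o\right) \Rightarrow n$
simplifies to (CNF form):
$n \vee \neg o$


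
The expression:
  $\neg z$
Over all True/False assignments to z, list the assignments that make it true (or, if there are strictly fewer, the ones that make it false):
is true only for:
  z=False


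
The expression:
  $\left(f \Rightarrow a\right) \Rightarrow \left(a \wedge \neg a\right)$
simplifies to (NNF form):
$f \wedge \neg a$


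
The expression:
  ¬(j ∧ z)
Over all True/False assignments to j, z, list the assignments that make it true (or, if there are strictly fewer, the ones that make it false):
is false only for:
  j=True, z=True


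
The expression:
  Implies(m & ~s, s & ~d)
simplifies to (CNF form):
s | ~m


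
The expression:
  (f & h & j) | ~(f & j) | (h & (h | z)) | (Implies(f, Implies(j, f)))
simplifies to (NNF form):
True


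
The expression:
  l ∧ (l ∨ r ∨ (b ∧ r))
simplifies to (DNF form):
l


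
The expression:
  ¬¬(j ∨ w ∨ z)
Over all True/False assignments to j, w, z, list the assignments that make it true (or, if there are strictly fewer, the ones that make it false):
is false only for:
  j=False, w=False, z=False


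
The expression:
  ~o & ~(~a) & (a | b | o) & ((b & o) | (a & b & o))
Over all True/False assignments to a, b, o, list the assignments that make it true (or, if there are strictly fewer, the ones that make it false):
is never true.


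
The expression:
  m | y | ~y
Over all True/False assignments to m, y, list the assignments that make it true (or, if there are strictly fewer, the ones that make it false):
is always true.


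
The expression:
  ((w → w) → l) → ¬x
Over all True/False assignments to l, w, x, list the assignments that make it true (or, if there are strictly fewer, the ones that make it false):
is false only for:
  l=True, w=False, x=True;
  l=True, w=True, x=True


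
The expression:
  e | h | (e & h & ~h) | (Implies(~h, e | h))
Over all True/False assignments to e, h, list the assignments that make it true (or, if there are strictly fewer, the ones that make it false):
is false only for:
  e=False, h=False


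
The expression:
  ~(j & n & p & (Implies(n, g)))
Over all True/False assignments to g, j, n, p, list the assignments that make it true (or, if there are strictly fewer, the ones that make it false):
is false only for:
  g=True, j=True, n=True, p=True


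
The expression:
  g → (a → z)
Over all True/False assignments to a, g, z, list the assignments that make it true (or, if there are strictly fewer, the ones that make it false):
is false only for:
  a=True, g=True, z=False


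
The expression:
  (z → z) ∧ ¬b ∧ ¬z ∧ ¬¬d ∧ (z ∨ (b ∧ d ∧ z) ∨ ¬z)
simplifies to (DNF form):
d ∧ ¬b ∧ ¬z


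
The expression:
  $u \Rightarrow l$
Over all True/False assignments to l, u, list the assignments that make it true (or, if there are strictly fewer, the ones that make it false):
is false only for:
  l=False, u=True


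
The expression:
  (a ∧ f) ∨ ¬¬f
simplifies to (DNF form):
f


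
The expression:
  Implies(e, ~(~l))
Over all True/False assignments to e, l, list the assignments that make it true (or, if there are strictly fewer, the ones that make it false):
is false only for:
  e=True, l=False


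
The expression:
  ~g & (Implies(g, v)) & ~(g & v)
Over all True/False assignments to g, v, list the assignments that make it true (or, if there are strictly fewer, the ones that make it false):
is true only for:
  g=False, v=False;
  g=False, v=True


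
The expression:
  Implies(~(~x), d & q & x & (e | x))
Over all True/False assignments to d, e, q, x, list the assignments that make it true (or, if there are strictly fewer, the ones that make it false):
is false only for:
  d=False, e=False, q=False, x=True;
  d=False, e=False, q=True, x=True;
  d=False, e=True, q=False, x=True;
  d=False, e=True, q=True, x=True;
  d=True, e=False, q=False, x=True;
  d=True, e=True, q=False, x=True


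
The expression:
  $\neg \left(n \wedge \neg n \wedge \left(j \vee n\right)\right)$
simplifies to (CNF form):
$\text{True}$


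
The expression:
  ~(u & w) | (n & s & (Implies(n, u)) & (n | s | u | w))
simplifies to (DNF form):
~u | ~w | (n & s)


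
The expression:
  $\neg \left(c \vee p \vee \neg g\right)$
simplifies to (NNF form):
$g \wedge \neg c \wedge \neg p$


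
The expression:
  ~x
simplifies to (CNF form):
~x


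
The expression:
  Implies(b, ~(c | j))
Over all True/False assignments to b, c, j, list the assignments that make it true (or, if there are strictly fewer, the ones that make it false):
is false only for:
  b=True, c=False, j=True;
  b=True, c=True, j=False;
  b=True, c=True, j=True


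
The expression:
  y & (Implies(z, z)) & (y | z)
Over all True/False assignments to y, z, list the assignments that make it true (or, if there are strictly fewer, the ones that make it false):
is true only for:
  y=True, z=False;
  y=True, z=True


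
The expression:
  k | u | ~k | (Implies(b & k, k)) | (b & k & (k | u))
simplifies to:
True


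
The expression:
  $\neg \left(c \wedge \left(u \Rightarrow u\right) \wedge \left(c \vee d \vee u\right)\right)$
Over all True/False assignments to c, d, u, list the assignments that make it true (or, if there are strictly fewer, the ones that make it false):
is true only for:
  c=False, d=False, u=False;
  c=False, d=False, u=True;
  c=False, d=True, u=False;
  c=False, d=True, u=True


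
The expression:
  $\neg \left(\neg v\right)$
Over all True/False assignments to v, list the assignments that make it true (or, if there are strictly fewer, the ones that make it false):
is true only for:
  v=True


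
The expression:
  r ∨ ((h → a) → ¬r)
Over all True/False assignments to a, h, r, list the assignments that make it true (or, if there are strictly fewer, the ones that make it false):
is always true.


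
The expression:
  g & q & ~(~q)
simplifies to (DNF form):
g & q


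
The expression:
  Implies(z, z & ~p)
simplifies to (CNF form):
~p | ~z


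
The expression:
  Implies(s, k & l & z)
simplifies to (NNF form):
~s | (k & l & z)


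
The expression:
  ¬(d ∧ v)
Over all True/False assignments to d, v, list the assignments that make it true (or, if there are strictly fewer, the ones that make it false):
is false only for:
  d=True, v=True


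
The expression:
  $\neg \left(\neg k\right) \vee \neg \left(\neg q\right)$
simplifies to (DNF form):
$k \vee q$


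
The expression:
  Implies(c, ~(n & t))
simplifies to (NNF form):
~c | ~n | ~t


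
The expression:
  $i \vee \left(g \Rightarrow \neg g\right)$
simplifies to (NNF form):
$i \vee \neg g$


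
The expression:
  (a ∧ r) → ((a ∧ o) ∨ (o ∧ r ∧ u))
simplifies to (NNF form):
o ∨ ¬a ∨ ¬r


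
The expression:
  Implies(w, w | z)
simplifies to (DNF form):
True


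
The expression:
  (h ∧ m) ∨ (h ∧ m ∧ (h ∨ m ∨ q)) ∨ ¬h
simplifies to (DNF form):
m ∨ ¬h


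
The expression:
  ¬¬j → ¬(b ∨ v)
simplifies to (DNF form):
(¬b ∧ ¬v) ∨ ¬j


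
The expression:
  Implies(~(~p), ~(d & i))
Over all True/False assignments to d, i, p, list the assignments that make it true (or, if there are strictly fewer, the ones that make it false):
is false only for:
  d=True, i=True, p=True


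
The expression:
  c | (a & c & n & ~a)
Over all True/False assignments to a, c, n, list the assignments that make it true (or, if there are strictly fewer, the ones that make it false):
is true only for:
  a=False, c=True, n=False;
  a=False, c=True, n=True;
  a=True, c=True, n=False;
  a=True, c=True, n=True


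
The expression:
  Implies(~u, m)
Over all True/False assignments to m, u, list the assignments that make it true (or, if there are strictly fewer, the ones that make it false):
is false only for:
  m=False, u=False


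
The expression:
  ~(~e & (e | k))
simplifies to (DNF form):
e | ~k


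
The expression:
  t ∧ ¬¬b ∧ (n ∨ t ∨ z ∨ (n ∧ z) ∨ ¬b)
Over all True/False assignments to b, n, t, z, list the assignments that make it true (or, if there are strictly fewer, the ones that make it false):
is true only for:
  b=True, n=False, t=True, z=False;
  b=True, n=False, t=True, z=True;
  b=True, n=True, t=True, z=False;
  b=True, n=True, t=True, z=True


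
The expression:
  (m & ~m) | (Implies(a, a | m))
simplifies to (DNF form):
True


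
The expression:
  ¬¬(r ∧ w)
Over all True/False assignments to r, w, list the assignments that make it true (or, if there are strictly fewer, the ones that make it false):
is true only for:
  r=True, w=True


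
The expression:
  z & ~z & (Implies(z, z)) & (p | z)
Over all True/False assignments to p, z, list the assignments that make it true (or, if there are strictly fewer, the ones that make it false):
is never true.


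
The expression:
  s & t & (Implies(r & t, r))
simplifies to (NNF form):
s & t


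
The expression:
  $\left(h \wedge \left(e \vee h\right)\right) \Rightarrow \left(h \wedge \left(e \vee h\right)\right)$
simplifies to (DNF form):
$\text{True}$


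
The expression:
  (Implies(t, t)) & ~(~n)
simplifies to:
n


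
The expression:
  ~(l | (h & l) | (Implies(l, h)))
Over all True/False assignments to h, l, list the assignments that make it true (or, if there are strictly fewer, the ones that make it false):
is never true.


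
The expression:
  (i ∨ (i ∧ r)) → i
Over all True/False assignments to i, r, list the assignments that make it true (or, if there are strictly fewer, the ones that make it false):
is always true.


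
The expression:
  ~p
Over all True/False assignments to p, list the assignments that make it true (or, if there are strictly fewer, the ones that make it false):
is true only for:
  p=False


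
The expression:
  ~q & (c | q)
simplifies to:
c & ~q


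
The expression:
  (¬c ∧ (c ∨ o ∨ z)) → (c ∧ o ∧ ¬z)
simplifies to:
c ∨ (¬o ∧ ¬z)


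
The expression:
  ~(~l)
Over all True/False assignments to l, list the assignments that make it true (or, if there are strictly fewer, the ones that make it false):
is true only for:
  l=True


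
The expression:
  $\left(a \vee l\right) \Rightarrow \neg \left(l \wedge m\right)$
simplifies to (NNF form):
$\neg l \vee \neg m$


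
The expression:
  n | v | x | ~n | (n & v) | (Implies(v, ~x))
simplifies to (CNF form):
True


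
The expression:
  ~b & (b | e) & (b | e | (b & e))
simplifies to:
e & ~b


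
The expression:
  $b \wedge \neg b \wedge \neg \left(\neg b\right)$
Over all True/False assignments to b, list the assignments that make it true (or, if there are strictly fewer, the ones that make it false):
is never true.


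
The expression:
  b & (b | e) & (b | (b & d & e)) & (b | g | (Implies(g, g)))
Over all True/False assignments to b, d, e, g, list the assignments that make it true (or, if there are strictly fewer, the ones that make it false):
is true only for:
  b=True, d=False, e=False, g=False;
  b=True, d=False, e=False, g=True;
  b=True, d=False, e=True, g=False;
  b=True, d=False, e=True, g=True;
  b=True, d=True, e=False, g=False;
  b=True, d=True, e=False, g=True;
  b=True, d=True, e=True, g=False;
  b=True, d=True, e=True, g=True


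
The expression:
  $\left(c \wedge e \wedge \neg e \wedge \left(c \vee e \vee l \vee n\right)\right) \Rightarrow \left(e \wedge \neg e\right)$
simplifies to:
$\text{True}$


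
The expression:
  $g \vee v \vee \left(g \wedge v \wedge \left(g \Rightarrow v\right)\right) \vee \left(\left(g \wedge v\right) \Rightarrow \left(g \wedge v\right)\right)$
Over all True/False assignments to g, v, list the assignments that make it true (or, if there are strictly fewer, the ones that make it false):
is always true.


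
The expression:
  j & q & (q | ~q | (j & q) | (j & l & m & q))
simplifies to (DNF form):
j & q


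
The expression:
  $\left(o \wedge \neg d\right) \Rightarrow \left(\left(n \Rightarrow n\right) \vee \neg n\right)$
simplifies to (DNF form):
$\text{True}$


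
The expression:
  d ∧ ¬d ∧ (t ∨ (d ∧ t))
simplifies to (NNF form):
False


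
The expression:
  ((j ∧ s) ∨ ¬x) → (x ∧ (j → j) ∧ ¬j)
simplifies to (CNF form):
x ∧ (¬j ∨ ¬s)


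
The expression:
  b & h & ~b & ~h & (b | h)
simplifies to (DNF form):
False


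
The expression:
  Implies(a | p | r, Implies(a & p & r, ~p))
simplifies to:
~a | ~p | ~r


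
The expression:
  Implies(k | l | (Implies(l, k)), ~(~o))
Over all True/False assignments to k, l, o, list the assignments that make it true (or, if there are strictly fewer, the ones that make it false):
is true only for:
  k=False, l=False, o=True;
  k=False, l=True, o=True;
  k=True, l=False, o=True;
  k=True, l=True, o=True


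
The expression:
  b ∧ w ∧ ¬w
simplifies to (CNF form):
False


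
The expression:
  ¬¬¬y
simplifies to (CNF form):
¬y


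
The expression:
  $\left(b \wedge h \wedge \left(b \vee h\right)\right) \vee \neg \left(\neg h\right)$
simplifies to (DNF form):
$h$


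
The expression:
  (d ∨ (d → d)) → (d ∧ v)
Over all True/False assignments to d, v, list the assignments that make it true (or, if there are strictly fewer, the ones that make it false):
is true only for:
  d=True, v=True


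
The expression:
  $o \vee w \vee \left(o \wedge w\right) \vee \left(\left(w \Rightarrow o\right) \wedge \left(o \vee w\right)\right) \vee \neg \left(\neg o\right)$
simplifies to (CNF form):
$o \vee w$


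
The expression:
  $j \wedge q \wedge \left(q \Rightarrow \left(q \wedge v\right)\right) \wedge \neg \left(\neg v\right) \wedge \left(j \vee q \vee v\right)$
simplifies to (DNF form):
$j \wedge q \wedge v$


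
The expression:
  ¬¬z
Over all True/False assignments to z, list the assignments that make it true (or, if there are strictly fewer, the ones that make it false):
is true only for:
  z=True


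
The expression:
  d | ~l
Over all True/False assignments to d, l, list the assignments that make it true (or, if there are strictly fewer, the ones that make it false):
is false only for:
  d=False, l=True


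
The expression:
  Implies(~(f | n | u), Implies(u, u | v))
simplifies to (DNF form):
True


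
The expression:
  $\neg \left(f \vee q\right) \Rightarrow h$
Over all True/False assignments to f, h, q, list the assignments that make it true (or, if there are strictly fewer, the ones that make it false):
is false only for:
  f=False, h=False, q=False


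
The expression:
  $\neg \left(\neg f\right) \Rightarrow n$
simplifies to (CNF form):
$n \vee \neg f$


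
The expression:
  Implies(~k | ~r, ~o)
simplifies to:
~o | (k & r)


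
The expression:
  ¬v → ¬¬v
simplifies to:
v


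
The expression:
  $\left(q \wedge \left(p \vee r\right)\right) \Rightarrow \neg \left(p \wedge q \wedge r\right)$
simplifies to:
$\neg p \vee \neg q \vee \neg r$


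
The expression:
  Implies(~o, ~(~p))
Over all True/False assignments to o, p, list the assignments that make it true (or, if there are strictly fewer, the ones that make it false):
is false only for:
  o=False, p=False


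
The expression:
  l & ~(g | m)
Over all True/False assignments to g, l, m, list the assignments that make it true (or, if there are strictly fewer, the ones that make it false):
is true only for:
  g=False, l=True, m=False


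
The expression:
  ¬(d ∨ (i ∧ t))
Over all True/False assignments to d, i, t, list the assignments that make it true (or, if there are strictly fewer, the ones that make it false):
is true only for:
  d=False, i=False, t=False;
  d=False, i=False, t=True;
  d=False, i=True, t=False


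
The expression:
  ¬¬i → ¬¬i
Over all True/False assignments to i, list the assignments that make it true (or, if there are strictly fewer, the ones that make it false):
is always true.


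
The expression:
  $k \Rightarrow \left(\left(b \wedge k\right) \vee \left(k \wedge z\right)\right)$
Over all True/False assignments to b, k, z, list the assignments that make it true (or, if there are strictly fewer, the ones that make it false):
is false only for:
  b=False, k=True, z=False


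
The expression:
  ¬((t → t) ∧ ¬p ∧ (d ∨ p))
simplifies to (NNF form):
p ∨ ¬d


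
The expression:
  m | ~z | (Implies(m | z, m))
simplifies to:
m | ~z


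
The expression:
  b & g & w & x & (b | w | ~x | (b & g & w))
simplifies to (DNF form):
b & g & w & x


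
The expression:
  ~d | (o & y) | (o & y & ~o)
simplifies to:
~d | (o & y)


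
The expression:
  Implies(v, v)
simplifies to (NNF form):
True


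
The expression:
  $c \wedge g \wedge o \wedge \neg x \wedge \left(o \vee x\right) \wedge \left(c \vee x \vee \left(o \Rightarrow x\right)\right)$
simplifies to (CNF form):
$c \wedge g \wedge o \wedge \neg x$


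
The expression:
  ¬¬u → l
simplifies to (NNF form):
l ∨ ¬u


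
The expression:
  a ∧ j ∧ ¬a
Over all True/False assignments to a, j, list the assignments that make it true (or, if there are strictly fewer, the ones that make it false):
is never true.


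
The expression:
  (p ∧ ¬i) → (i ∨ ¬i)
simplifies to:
True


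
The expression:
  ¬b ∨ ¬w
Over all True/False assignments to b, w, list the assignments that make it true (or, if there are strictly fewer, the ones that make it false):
is false only for:
  b=True, w=True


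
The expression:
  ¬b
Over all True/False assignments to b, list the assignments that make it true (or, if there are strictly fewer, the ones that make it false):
is true only for:
  b=False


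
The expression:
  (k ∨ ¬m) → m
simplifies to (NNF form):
m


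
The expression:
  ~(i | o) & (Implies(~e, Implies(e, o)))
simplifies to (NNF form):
~i & ~o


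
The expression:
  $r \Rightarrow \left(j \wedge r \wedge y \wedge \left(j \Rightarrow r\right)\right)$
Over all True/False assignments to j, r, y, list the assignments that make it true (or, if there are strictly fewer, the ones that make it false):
is false only for:
  j=False, r=True, y=False;
  j=False, r=True, y=True;
  j=True, r=True, y=False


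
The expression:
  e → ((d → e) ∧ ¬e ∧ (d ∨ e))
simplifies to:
¬e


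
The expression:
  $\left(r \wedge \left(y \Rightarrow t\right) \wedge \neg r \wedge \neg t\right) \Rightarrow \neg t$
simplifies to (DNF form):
$\text{True}$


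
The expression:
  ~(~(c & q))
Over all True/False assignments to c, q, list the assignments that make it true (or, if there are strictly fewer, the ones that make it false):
is true only for:
  c=True, q=True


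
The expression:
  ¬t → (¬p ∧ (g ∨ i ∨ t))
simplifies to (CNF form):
(t ∨ ¬p) ∧ (g ∨ i ∨ t)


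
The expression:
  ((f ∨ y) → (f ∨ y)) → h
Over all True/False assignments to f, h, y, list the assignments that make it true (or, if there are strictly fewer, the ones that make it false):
is true only for:
  f=False, h=True, y=False;
  f=False, h=True, y=True;
  f=True, h=True, y=False;
  f=True, h=True, y=True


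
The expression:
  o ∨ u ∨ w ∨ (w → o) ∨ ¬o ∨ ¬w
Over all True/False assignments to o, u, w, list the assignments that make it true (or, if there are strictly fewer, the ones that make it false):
is always true.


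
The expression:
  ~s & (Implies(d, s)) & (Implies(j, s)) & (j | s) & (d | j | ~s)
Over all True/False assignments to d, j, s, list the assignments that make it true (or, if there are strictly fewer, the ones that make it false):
is never true.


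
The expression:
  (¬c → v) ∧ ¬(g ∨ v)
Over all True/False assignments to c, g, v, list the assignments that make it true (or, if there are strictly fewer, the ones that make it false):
is true only for:
  c=True, g=False, v=False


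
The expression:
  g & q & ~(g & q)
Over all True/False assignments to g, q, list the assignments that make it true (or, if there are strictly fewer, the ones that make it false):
is never true.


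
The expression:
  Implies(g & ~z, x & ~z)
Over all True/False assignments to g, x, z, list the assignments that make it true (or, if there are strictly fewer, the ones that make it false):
is false only for:
  g=True, x=False, z=False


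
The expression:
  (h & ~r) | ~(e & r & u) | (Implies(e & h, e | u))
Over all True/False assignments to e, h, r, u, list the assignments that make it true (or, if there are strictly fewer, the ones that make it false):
is always true.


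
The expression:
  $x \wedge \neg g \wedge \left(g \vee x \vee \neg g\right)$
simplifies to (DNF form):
$x \wedge \neg g$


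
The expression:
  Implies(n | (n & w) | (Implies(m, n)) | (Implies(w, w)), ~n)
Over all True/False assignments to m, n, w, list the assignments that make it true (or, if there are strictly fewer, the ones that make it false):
is true only for:
  m=False, n=False, w=False;
  m=False, n=False, w=True;
  m=True, n=False, w=False;
  m=True, n=False, w=True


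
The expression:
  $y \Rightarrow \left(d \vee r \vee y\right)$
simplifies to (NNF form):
$\text{True}$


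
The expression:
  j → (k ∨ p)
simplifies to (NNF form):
k ∨ p ∨ ¬j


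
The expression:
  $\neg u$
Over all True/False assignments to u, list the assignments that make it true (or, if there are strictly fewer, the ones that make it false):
is true only for:
  u=False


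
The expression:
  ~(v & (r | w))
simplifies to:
~v | (~r & ~w)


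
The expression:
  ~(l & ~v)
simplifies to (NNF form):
v | ~l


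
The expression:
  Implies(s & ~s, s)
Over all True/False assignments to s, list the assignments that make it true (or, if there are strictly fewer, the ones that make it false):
is always true.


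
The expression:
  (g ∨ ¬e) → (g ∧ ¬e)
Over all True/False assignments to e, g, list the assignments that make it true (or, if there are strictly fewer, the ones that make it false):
is true only for:
  e=False, g=True;
  e=True, g=False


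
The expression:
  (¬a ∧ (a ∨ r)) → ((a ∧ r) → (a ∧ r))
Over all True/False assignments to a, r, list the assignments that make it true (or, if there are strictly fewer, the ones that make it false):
is always true.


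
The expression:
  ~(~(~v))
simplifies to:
~v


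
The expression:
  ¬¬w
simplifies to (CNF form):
w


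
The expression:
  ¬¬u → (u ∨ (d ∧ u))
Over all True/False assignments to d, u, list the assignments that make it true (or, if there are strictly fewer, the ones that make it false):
is always true.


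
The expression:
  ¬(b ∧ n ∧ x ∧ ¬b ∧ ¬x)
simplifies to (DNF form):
True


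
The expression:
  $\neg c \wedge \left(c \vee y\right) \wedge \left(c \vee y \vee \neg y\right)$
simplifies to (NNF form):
$y \wedge \neg c$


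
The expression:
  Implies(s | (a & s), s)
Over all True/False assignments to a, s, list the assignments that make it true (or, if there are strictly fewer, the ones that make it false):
is always true.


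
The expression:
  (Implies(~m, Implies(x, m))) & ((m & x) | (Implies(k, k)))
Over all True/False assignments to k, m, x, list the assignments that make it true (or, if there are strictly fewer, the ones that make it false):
is false only for:
  k=False, m=False, x=True;
  k=True, m=False, x=True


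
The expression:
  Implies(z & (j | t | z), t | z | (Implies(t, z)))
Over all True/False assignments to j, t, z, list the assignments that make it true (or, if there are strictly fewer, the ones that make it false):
is always true.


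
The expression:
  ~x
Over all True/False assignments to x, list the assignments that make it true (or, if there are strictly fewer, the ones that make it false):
is true only for:
  x=False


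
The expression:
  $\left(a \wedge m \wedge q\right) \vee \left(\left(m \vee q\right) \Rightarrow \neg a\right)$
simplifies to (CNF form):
$\left(m \vee \neg a \vee \neg q\right) \wedge \left(q \vee \neg a \vee \neg m\right)$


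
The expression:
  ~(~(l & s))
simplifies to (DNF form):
l & s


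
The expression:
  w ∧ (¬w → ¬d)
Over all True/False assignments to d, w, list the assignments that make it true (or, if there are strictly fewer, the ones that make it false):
is true only for:
  d=False, w=True;
  d=True, w=True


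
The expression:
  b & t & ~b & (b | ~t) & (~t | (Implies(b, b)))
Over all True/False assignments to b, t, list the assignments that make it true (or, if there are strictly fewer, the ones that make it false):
is never true.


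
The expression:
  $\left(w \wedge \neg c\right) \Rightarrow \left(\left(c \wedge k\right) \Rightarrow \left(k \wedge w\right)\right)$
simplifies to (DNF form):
$\text{True}$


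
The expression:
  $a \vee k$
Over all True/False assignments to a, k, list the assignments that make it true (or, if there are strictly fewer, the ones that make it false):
is false only for:
  a=False, k=False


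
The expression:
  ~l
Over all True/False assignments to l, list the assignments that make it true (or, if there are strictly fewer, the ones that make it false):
is true only for:
  l=False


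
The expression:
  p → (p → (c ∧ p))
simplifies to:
c ∨ ¬p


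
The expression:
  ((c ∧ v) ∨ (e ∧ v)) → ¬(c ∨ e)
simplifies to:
(¬c ∧ ¬e) ∨ ¬v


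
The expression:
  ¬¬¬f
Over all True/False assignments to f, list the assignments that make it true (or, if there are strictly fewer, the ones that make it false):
is true only for:
  f=False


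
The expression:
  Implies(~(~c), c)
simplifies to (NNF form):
True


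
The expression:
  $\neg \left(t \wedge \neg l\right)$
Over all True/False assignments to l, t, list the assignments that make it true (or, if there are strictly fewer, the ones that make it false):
is false only for:
  l=False, t=True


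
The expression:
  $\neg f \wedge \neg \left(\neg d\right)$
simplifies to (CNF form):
$d \wedge \neg f$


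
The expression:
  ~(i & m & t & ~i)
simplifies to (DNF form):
True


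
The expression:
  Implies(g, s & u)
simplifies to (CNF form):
(s | ~g) & (u | ~g)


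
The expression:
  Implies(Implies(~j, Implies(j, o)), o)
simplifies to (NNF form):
o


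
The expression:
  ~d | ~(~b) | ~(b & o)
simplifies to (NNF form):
True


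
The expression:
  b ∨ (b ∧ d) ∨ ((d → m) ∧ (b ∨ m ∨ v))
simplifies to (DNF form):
b ∨ m ∨ (v ∧ ¬d)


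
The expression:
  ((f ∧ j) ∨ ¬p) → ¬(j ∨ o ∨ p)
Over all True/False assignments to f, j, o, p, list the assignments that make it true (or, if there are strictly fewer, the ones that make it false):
is true only for:
  f=False, j=False, o=False, p=False;
  f=False, j=False, o=False, p=True;
  f=False, j=False, o=True, p=True;
  f=False, j=True, o=False, p=True;
  f=False, j=True, o=True, p=True;
  f=True, j=False, o=False, p=False;
  f=True, j=False, o=False, p=True;
  f=True, j=False, o=True, p=True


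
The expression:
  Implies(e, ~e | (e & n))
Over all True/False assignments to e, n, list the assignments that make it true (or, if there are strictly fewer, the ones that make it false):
is false only for:
  e=True, n=False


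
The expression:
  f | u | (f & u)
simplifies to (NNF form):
f | u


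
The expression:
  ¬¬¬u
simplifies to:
¬u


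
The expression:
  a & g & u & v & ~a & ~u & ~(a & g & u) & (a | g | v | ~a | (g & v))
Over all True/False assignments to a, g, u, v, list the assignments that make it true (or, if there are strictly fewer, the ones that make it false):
is never true.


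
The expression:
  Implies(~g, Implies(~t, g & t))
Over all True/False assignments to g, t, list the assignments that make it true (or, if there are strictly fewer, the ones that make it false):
is false only for:
  g=False, t=False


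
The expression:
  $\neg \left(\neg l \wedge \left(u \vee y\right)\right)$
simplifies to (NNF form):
$l \vee \left(\neg u \wedge \neg y\right)$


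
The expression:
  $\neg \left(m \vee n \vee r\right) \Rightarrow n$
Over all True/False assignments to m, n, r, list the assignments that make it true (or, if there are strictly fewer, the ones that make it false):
is false only for:
  m=False, n=False, r=False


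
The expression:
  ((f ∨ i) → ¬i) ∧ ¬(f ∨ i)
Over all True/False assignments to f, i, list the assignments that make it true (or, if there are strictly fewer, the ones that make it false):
is true only for:
  f=False, i=False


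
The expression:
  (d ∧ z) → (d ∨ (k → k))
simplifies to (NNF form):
True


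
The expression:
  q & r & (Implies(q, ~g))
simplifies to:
q & r & ~g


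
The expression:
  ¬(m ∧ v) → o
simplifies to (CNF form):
(m ∨ o) ∧ (o ∨ v)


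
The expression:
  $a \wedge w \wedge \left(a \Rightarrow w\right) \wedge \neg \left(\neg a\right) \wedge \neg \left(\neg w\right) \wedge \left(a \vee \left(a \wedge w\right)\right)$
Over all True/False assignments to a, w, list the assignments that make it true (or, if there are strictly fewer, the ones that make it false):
is true only for:
  a=True, w=True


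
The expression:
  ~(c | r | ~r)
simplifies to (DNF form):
False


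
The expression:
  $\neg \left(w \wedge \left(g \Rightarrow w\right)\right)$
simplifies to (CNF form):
$\neg w$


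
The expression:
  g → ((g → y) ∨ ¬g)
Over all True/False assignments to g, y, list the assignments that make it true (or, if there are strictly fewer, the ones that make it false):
is false only for:
  g=True, y=False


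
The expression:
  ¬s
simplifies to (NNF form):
¬s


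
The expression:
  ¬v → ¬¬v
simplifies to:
v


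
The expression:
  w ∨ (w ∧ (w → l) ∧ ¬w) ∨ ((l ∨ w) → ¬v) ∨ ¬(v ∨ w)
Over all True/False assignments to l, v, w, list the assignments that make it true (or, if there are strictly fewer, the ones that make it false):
is false only for:
  l=True, v=True, w=False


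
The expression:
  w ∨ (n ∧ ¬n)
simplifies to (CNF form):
w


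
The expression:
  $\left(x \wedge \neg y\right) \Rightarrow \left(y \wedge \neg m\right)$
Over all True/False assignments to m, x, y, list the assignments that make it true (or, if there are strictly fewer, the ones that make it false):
is false only for:
  m=False, x=True, y=False;
  m=True, x=True, y=False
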